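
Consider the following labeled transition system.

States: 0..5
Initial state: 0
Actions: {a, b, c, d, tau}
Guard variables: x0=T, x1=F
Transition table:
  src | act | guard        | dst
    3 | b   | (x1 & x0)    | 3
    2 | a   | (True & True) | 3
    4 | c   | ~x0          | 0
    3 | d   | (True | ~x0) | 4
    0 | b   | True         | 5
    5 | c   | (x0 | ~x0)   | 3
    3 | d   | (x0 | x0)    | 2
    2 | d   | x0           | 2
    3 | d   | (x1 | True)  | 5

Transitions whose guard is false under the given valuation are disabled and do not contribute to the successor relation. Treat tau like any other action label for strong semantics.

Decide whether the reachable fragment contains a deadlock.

Answer: DEADLOCK at state 4

Trace:
R = {0,2,3,4,5}
  0: b→5  [deg 1]
  2: a→3  d→2  [deg 2]
  3: d→2  d→4  d→5  [deg 3]
  4: ∅  [STUCK]
  5: c→3  [deg 1]
Path to 4: b·c·d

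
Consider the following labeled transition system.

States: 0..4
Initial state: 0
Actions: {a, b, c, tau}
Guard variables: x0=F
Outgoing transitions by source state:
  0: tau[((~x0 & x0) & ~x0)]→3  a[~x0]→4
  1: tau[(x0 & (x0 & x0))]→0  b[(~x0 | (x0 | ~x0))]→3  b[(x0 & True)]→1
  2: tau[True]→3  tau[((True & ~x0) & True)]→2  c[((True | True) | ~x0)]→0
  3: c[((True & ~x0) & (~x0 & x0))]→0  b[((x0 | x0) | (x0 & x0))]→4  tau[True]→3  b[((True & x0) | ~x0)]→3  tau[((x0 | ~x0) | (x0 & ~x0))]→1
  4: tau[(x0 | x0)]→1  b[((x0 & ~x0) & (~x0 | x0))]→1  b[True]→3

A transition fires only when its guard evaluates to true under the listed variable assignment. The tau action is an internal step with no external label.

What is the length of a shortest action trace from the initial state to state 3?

Breadth-first toward 3:
  Layer 0: {0}
  Layer 1: {4}
  Layer 2: {3}
3 enters at depth 2; path a·b

Answer: 2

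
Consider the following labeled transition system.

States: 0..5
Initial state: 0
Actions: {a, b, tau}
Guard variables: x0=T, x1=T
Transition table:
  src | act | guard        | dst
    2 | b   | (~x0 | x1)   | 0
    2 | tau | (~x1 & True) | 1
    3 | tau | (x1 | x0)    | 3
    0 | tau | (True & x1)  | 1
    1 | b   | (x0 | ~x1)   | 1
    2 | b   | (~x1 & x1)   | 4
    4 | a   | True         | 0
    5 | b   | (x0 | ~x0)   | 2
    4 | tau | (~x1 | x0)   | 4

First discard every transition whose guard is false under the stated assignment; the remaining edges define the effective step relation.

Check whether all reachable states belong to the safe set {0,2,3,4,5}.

Answer: INVARIANT VIOLATED at state 1

Trace:
Safe = {0,2,3,4,5}
Reachable = {0,1}
  0: ✓
  1: outside
counterexample path to 1: tau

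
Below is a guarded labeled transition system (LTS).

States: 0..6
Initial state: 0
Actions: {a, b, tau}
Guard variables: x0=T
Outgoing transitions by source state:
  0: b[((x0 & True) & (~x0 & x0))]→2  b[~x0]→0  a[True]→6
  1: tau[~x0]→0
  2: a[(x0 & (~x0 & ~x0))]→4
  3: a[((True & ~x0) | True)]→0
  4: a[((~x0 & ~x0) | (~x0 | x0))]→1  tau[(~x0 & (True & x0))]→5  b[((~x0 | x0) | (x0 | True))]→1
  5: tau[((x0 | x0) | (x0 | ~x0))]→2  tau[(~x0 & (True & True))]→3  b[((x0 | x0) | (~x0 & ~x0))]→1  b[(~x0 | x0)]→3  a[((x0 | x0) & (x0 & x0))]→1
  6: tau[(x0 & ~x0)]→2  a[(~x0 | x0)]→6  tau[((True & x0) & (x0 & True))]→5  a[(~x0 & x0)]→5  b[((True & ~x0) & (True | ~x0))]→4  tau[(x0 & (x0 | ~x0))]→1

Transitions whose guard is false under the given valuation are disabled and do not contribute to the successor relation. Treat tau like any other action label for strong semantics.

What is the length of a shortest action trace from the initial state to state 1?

Breadth-first toward 1:
  L0 = {0}
  L1 = {6}
  L2 = {1,5}
1 enters at depth 2; path a·tau

Answer: 2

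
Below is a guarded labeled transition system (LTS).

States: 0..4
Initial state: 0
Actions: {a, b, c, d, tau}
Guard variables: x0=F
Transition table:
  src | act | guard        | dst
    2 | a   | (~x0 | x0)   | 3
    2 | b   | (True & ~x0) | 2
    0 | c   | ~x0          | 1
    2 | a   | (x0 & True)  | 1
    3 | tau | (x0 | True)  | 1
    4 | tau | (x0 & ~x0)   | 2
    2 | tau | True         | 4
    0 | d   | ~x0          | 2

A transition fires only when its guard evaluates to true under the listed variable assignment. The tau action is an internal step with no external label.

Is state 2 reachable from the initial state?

Answer: REACHABLE

Trace:
Guard filter leaves 6 enabled edge(s).
depth 0: {0}
depth 1: {1,2}  now seen {0,1,2}
depth 2: {3,4}  now seen {0,1,2,3,4}
Reach set: {0,1,2,3,4}
trace reaching 2: d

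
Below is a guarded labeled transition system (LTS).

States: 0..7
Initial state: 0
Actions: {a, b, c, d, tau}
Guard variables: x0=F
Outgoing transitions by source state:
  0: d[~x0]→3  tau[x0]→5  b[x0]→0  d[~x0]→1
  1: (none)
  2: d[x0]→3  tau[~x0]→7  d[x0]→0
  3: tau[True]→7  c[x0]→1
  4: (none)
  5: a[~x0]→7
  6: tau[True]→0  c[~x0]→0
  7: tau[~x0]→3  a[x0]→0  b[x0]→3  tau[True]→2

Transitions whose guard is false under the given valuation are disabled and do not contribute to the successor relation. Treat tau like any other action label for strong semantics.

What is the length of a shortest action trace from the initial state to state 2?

Answer: 3

Analysis:
Breadth-first toward 2:
  L0 = {0}
  L1 = {1,3}
  L2 = {7}
  L3 = {2}
2 enters at depth 3; path d·tau·tau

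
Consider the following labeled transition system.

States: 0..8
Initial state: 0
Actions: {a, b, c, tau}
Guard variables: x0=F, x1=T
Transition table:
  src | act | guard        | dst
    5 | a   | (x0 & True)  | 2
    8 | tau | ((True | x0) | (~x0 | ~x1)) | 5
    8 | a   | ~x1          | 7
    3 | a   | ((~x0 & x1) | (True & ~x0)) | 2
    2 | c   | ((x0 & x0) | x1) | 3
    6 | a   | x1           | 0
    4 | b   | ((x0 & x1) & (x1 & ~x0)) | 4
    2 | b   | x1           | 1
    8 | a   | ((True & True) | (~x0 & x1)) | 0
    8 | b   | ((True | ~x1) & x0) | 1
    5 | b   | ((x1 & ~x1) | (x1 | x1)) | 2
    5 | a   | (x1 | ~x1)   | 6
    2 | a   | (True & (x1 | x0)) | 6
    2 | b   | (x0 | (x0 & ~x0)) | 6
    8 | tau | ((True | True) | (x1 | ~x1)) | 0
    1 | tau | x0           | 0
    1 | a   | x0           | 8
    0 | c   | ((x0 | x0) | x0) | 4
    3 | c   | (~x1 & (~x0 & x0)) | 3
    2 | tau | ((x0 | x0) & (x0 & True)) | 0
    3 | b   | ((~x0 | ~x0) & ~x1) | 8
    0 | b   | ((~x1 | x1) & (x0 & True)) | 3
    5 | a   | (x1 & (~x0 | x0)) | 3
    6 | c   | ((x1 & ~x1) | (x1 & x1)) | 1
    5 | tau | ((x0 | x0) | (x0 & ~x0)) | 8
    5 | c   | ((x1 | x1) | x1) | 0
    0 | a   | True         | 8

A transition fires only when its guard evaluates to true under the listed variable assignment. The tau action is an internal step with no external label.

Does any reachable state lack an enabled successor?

R = {0,1,2,3,5,6,8}
  0: a→8  [1 exit(s)]
  1: ∅  [deadlock]
  2: a→6  b→1  c→3  [3 exit(s)]
  3: a→2  [1 exit(s)]
  5: a→3  a→6  b→2  c→0  [4 exit(s)]
  6: a→0  c→1  [2 exit(s)]
  8: a→0  tau→0  tau→5  [3 exit(s)]
Path to 1: a·tau·b·b

Answer: DEADLOCK at state 1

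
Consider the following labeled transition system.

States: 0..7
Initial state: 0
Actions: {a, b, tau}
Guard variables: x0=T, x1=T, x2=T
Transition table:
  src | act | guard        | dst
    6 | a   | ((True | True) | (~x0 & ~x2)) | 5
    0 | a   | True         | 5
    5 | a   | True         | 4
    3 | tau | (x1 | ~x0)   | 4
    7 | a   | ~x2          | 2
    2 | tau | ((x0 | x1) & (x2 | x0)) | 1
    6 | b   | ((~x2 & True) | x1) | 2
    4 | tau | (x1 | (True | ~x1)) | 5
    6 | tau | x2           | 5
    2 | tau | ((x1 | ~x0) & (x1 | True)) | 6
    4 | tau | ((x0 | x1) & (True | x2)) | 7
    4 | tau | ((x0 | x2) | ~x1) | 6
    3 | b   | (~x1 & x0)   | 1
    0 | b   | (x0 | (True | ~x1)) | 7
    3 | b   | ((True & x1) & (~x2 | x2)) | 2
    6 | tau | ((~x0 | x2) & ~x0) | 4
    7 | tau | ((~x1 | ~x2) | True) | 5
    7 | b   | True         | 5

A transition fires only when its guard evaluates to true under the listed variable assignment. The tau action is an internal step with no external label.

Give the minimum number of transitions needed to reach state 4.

Answer: 2

Analysis:
BFS to 4:
  L0 = {0}
  L1 = {5,7}
  L2 = {4}
depth(4)=2, e.g. a·a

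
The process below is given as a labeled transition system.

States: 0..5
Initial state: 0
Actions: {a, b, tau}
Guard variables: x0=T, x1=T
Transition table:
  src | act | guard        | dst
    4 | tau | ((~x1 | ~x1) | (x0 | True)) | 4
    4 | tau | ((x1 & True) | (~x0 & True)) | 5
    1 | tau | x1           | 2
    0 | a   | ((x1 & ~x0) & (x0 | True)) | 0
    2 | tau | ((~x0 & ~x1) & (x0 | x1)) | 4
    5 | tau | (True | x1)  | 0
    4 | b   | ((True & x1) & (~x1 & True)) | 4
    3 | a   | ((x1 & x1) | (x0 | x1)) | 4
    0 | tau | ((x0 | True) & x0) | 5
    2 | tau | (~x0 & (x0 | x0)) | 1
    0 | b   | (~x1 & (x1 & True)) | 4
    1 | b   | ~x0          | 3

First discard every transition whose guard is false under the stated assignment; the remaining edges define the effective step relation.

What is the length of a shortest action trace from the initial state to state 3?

Answer: UNREACHABLE

Analysis:
Layered search for 3:
  L0 = {0}
  L1 = {5}
3 never appears.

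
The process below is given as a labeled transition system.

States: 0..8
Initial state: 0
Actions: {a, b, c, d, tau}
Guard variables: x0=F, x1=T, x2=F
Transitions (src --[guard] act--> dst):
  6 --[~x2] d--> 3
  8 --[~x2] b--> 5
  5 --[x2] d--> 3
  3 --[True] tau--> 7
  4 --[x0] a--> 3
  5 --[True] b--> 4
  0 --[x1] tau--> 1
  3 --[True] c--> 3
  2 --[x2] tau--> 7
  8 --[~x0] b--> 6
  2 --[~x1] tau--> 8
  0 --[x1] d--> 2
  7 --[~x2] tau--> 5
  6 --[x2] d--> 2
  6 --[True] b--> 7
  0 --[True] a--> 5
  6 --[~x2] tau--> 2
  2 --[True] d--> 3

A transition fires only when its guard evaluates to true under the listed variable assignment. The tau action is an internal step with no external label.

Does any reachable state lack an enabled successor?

Answer: DEADLOCK at state 1

Working:
Reachable = {0,1,2,3,4,5,7}
  0: a→5  d→2  tau→1  [deg 3]
  1: ∅  [deadlock]
  2: d→3  [deg 1]
  3: c→3  tau→7  [deg 2]
  4: ∅  [deadlock]
  5: b→4  [deg 1]
  7: tau→5  [deg 1]
trace reaching 1: tau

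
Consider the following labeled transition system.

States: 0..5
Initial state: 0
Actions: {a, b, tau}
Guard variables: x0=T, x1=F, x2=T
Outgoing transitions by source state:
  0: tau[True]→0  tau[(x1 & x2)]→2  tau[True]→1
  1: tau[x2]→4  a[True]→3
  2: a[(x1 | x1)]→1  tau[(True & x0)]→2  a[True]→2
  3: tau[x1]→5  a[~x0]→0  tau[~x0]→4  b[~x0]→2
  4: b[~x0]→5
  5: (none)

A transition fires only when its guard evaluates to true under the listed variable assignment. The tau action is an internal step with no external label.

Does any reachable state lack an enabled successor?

Reachable = {0,1,3,4}
  0: tau→0  tau→1  [2 exit(s)]
  1: a→3  tau→4  [2 exit(s)]
  3: ∅  [deadlock]
  4: ∅  [deadlock]
trace reaching 3: tau·a

Answer: DEADLOCK at state 3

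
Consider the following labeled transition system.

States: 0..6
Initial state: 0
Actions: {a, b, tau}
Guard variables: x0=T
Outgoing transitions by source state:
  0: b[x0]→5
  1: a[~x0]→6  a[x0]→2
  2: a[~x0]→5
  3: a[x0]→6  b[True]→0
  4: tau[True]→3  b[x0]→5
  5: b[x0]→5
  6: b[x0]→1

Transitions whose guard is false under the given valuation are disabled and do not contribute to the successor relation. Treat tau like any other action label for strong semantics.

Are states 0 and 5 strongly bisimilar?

Answer: BISIMILAR

Analysis:
Bisimulation quotient by refinement:
  π0 = {{0,1,2,3,4,5,6}}
  π1 = {{0,5,6},{1},{2},{3},{4}}
  π2 = {{0,5},{1},{2},{3},{4},{6}}
6 equivalence class(es) (converged in 3)
0∈{0,5}, 5∈{0,5}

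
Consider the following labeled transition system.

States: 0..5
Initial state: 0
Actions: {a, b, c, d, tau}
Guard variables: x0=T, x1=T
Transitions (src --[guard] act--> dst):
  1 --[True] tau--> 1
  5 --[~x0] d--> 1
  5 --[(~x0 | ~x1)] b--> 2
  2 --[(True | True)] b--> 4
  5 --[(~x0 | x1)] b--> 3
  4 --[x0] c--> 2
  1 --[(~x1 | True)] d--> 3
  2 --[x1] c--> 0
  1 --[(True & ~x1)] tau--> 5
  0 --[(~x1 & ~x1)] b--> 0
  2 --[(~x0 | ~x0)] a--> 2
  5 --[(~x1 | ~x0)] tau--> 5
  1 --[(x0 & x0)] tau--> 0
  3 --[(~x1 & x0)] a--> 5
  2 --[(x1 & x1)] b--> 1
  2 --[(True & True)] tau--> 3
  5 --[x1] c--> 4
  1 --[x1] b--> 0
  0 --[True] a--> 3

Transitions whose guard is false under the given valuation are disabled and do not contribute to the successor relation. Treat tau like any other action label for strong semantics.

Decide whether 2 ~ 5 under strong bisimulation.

Bisimulation quotient by refinement:
  P[0] = {{0,1,2,3,4,5}}
  P[1] = {{0},{1},{2},{3},{4},{5}}
Fixed point at round 2; 6 class(es).
class of 2: {2}; class of 5: {5}

Answer: NOT BISIMILAR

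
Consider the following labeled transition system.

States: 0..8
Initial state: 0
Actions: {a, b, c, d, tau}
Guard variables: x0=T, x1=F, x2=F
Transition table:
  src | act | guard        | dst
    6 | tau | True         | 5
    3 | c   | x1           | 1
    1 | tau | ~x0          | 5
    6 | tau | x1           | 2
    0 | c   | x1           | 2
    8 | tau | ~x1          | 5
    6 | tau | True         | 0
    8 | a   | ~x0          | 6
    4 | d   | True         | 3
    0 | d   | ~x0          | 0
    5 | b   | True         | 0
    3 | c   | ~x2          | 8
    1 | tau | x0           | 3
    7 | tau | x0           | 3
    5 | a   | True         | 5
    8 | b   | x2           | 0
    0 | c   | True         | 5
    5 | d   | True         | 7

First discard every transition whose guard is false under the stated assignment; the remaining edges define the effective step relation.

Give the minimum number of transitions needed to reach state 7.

Breadth-first toward 7:
  Layer 0: {0}
  Layer 1: {5}
  Layer 2: {7}
first hit 7 at d=2 via c·d

Answer: 2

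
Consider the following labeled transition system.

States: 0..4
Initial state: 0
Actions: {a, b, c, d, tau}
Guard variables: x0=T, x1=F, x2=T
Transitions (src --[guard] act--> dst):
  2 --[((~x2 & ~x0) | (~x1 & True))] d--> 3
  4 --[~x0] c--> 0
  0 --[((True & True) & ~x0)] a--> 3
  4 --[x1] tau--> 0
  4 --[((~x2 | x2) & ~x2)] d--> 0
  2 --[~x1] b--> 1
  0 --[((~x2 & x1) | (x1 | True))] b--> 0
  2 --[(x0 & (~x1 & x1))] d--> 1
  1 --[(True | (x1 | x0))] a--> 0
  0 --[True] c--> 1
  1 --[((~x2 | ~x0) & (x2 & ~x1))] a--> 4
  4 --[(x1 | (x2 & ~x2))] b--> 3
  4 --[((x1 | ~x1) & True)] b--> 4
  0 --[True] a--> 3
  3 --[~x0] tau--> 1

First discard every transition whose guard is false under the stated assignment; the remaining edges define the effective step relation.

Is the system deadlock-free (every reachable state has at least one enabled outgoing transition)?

Answer: DEADLOCK at state 3

Analysis:
R = {0,1,3}
  0: a→3  b→0  c→1  [deg 3]
  1: a→0  [deg 1]
  3: ∅  [STUCK]
trace reaching 3: a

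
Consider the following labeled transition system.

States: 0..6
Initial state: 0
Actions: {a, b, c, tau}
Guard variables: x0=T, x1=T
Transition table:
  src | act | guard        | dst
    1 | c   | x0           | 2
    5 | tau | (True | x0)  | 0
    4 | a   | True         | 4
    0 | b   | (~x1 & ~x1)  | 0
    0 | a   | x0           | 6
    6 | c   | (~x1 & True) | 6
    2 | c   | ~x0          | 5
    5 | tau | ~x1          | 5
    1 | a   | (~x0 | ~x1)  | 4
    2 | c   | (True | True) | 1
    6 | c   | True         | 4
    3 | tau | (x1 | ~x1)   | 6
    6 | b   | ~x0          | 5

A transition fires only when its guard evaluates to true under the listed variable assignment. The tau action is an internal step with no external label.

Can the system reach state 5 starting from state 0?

Guard filter leaves 7 enabled edge(s).
depth 0: {0}
depth 1: {6}  cumulative {0,6}
depth 2: {4}  cumulative {0,4,6}
R = {0,4,6}

Answer: UNREACHABLE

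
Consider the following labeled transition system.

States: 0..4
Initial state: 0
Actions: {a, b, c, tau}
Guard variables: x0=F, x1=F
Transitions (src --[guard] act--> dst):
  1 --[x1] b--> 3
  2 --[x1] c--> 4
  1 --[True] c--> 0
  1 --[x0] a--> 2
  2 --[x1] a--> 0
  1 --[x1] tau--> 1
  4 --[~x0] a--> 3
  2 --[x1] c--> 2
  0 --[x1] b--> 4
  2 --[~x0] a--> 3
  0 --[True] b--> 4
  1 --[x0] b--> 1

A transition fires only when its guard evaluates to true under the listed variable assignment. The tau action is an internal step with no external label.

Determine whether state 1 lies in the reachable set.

After dropping false guards: 4 live edges.
L0 = {0}
L1 = {4}  total {0,4}
L2 = {3}  total {0,3,4}
Reachable = {0,3,4}

Answer: UNREACHABLE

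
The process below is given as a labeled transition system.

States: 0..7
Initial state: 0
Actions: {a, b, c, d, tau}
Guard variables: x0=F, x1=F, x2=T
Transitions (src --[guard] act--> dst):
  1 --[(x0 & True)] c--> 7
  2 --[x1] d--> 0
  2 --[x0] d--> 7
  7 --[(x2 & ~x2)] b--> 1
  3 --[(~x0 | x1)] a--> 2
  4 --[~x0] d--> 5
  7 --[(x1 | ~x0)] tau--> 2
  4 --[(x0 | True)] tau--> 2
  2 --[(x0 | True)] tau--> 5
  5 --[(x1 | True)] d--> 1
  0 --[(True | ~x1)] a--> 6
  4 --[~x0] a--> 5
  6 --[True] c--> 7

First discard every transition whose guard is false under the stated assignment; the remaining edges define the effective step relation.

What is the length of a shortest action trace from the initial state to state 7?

Layered search for 7:
  depth 0: {0}
  depth 1: {6}
  depth 2: {7}
depth(7)=2, e.g. a·c

Answer: 2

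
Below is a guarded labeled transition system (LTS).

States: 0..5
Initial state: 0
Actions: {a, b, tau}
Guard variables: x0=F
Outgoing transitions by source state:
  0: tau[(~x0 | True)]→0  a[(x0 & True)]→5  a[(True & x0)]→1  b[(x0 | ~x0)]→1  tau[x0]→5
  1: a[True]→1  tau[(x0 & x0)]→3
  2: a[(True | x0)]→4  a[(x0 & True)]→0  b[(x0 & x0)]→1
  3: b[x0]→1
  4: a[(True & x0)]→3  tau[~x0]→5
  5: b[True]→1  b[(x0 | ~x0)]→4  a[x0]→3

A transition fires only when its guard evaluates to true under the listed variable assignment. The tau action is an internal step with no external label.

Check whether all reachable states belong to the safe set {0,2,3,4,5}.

Safe = {0,2,3,4,5}
R = {0,1}
  0: safe
  1: ✗ unsafe
reach 1 via b — violates

Answer: INVARIANT VIOLATED at state 1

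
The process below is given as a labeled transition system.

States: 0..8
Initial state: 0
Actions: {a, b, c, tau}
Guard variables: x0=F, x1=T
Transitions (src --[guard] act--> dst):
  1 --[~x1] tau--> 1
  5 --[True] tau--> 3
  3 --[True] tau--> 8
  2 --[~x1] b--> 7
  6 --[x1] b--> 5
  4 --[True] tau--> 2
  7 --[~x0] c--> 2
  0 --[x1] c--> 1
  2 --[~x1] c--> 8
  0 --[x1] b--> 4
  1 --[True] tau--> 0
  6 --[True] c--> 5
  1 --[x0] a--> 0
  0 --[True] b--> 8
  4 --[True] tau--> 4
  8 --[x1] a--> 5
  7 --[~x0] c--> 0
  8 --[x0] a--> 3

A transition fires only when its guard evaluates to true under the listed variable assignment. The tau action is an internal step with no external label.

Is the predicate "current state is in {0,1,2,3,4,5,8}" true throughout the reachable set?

Answer: INVARIANT HOLDS

Trace:
Allowed set {0,1,2,3,4,5,8}
Reach set: {0,1,2,3,4,5,8}
  0: ✓
  1: ✓
  2: ✓
  3: ✓
  4: ✓
  5: ✓
  8: ✓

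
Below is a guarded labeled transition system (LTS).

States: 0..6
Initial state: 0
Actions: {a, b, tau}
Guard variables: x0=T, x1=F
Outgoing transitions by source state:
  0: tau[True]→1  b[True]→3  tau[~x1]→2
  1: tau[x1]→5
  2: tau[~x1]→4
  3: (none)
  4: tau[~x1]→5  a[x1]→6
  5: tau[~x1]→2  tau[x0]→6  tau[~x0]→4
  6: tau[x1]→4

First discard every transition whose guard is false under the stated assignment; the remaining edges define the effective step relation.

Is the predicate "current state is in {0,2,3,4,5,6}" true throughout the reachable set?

Answer: INVARIANT VIOLATED at state 1

Working:
Allowed set {0,2,3,4,5,6}
Reachable = {0,1,2,3,4,5,6}
  0: safe
  1: VIOLATES
  2: safe
  3: safe
  4: safe
  5: safe
  6: safe
reach 1 via tau — violates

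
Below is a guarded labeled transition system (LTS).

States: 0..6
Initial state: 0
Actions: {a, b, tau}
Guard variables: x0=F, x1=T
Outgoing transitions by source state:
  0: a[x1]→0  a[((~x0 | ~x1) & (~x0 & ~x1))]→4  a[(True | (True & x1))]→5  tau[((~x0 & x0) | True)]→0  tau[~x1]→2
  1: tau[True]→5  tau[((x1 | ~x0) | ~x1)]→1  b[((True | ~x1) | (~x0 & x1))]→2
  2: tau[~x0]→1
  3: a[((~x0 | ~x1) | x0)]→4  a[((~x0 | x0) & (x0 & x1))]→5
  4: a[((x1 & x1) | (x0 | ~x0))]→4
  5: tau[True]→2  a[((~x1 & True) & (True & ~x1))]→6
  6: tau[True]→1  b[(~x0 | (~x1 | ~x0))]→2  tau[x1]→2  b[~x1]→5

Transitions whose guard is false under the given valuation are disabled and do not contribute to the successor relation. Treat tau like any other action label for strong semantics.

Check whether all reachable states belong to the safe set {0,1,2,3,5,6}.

Allowed set {0,1,2,3,5,6}
Reachable = {0,1,2,5}
  0: ok
  1: ok
  2: ok
  5: ok

Answer: INVARIANT HOLDS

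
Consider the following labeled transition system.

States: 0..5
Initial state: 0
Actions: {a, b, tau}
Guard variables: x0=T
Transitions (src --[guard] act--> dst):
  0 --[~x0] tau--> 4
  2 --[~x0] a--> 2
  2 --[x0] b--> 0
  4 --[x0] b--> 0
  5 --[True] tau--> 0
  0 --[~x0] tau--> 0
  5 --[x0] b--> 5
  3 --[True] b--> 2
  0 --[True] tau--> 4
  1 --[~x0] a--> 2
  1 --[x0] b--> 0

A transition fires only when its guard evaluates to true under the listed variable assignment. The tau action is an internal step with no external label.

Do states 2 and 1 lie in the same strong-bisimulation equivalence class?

Bisimulation quotient by refinement:
  π0 = {{0,1,2,3,4,5}}
  π1 = {{0},{1,2,3,4},{5}}
  π2 = {{0},{1,2,4},{3},{5}}
stable after 3 split(s): 4 block(s)
[2]={1,2,4}  [1]={1,2,4}

Answer: BISIMILAR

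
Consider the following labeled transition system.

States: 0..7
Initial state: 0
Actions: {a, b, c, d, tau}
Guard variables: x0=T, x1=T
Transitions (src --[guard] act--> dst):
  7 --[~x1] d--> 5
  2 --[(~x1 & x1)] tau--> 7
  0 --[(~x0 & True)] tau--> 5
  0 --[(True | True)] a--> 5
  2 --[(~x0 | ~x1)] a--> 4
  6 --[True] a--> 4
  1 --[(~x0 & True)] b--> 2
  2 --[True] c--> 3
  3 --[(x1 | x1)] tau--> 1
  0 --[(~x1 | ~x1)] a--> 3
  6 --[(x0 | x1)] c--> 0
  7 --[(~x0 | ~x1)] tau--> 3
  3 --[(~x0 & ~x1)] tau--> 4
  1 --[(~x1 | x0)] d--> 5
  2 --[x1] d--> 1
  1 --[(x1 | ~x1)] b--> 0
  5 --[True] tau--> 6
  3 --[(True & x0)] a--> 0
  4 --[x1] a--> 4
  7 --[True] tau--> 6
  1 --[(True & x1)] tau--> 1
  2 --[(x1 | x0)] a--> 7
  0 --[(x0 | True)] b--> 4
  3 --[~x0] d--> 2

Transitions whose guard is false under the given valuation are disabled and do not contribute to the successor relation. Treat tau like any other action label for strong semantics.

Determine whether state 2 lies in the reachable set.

After dropping false guards: 15 live edges.
depth 0: {0}
depth 1: {4,5}  total {0,4,5}
depth 2: {6}  total {0,4,5,6}
Reachable = {0,4,5,6}

Answer: UNREACHABLE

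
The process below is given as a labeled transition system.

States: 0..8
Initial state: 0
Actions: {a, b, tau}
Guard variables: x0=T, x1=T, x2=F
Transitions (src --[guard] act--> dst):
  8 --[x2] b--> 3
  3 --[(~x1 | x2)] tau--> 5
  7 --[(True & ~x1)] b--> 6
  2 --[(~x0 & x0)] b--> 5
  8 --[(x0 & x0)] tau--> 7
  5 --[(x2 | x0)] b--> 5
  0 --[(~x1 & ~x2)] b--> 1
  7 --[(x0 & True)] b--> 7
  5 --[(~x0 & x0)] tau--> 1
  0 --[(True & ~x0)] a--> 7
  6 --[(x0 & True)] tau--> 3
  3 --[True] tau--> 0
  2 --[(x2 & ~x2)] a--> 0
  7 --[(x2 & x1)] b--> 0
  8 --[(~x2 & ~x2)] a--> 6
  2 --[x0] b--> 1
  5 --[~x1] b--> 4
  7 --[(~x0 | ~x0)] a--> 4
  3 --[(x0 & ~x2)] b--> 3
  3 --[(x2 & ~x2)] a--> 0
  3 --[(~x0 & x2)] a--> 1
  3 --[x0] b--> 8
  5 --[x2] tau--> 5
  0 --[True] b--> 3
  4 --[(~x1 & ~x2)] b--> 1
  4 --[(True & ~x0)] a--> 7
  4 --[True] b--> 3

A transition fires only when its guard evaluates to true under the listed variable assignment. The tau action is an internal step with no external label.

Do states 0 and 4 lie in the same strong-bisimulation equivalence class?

Refine partition for ~:
  P[0] = {{0,1,2,3,4,5,6,7,8}}
  P[1] = {{0,2,4,5,7},{1},{3},{6},{8}}
  P[2] = {{0,4},{1},{2},{3},{5,7},{6},{8}}
Fixed point at round 3; 7 class(es).
[0]={0,4}  [4]={0,4}

Answer: BISIMILAR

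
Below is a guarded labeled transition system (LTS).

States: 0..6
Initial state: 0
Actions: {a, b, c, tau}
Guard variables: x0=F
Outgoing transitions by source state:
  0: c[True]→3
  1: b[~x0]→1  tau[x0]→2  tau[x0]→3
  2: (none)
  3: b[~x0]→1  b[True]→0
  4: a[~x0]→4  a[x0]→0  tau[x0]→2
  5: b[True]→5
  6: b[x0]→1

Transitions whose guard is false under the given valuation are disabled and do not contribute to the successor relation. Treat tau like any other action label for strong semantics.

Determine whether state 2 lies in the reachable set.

Answer: UNREACHABLE

Trace:
Guard filter leaves 6 enabled edge(s).
depth 0: {0}
depth 1: {3}  cumulative {0,3}
depth 2: {1}  cumulative {0,1,3}
Reach set: {0,1,3}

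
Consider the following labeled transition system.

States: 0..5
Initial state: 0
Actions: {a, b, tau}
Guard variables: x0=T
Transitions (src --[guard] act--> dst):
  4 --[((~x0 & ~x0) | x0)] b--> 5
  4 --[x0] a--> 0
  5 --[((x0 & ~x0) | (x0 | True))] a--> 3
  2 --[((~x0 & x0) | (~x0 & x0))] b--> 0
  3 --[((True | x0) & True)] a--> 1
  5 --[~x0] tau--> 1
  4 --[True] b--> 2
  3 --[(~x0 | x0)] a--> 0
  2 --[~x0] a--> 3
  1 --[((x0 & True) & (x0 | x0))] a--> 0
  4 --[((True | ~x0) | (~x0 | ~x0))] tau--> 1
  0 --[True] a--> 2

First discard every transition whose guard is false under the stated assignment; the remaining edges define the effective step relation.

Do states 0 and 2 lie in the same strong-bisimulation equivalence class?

Bisimulation quotient by refinement:
  π0 = {{0,1,2,3,4,5}}
  π1 = {{0,1,3,5},{2},{4}}
  π2 = {{0},{1,3,5},{2},{4}}
  π3 = {{0},{1},{2},{3},{4},{5}}
6 equivalence class(es) (converged in 4)
[0]={0}  [2]={2}

Answer: NOT BISIMILAR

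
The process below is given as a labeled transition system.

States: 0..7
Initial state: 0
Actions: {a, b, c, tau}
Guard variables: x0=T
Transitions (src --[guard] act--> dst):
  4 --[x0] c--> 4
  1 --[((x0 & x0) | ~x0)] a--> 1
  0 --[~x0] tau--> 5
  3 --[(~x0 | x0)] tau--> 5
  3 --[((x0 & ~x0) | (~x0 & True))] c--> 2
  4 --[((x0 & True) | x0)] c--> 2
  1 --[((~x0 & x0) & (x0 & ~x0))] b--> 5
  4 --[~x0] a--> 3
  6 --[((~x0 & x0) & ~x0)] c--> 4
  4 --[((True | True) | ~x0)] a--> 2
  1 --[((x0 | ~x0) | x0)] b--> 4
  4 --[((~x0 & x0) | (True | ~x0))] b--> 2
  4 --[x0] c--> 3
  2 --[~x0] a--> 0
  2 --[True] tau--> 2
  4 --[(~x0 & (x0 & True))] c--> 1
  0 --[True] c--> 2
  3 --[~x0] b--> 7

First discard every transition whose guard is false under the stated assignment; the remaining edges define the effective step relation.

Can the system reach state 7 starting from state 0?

Answer: UNREACHABLE

Analysis:
Guard filter leaves 10 enabled edge(s).
depth 0: {0}
depth 1: {2}  total {0,2}
Reachable = {0,2}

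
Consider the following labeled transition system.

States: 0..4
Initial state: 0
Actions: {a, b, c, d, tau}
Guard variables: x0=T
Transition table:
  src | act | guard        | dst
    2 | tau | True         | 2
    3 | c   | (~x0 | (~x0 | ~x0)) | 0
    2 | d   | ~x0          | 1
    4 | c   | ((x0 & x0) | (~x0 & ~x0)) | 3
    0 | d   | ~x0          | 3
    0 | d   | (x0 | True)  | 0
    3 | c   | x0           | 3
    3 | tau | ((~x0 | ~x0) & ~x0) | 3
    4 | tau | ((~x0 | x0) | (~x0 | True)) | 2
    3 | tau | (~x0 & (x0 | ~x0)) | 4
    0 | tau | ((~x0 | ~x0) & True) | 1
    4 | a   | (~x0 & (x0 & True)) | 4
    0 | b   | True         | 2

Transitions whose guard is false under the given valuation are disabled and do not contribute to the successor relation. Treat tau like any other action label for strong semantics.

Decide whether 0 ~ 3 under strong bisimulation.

Answer: NOT BISIMILAR

Trace:
Compute ~ classes (split until stable):
  π0 = {{0,1,2,3,4}}
  π1 = {{0},{1},{2},{3},{4}}
stable after 2 split(s): 5 block(s)
class of 0: {0}; class of 3: {3}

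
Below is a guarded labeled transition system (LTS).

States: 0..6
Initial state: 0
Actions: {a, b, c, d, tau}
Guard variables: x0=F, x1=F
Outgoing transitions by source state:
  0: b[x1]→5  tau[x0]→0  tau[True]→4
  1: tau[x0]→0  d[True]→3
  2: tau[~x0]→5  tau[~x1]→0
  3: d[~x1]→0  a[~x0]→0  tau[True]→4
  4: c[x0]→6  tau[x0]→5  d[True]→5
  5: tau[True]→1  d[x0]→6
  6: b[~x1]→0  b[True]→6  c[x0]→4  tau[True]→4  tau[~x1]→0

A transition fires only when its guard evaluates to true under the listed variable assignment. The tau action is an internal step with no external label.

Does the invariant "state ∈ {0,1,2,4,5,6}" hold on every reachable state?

Inv-set: {0,1,2,4,5,6}
R = {0,1,3,4,5}
  0: safe
  1: safe
  3: ✗ unsafe
  4: safe
  5: safe
counterexample path to 3: tau·d·tau·d

Answer: INVARIANT VIOLATED at state 3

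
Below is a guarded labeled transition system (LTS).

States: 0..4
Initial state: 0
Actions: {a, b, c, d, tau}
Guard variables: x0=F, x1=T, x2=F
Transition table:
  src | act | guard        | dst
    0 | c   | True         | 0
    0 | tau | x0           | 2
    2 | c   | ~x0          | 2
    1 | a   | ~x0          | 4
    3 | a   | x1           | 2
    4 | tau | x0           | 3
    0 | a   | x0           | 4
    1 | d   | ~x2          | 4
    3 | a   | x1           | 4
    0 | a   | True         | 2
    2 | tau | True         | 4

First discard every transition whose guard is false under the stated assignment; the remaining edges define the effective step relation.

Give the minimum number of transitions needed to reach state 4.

BFS to 4:
  depth 0: {0}
  depth 1: {2}
  depth 2: {4}
4 enters at depth 2; path a·tau

Answer: 2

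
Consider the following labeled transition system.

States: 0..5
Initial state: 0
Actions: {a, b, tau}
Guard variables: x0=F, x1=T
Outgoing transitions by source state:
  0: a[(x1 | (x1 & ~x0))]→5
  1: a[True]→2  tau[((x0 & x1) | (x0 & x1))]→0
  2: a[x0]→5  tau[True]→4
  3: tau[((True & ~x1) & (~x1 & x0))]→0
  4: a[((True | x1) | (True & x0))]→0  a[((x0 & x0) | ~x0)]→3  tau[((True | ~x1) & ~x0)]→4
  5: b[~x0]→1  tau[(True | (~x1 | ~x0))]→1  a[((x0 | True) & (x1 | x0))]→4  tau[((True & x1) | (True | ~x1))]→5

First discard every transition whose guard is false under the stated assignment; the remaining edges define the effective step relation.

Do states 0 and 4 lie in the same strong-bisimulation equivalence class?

Compute ~ classes (split until stable):
  round 0: {{0,1,2,3,4,5}}
  round 1: {{0,1},{2},{3},{4},{5}}
  round 2: {{0},{1},{2},{3},{4},{5}}
Fixed point at round 3; 6 class(es).
[0]={0}  [4]={4}

Answer: NOT BISIMILAR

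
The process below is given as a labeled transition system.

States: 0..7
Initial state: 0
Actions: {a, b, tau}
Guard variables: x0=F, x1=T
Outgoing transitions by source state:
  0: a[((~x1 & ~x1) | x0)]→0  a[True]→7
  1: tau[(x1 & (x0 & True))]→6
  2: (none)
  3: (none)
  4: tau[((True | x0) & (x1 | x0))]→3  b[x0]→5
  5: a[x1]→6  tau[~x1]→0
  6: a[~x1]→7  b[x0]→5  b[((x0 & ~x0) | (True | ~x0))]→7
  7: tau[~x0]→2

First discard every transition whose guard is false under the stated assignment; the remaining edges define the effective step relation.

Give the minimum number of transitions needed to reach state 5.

Answer: UNREACHABLE

Working:
BFS to 5:
  depth 0: {0}
  depth 1: {7}
  depth 2: {2}
5 never appears.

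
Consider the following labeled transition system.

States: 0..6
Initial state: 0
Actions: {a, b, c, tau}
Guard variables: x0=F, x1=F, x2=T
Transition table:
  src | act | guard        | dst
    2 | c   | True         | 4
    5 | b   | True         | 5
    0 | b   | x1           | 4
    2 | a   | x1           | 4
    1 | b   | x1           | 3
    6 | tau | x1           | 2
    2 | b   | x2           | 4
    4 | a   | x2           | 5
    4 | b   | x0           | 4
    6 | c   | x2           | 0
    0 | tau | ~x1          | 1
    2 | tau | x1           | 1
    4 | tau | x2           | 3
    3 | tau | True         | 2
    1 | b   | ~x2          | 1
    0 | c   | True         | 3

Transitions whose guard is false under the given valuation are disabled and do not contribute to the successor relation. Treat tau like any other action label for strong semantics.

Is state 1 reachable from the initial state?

Answer: REACHABLE

Working:
Guard filter leaves 9 enabled edge(s).
depth 0: {0}
depth 1: {1,3}  now seen {0,1,3}
depth 2: {2}  now seen {0,1,2,3}
depth 3: {4}  now seen {0,1,2,3,4}
depth 4: {5}  now seen {0,1,2,3,4,5}
Reach set: {0,1,2,3,4,5}
trace reaching 1: tau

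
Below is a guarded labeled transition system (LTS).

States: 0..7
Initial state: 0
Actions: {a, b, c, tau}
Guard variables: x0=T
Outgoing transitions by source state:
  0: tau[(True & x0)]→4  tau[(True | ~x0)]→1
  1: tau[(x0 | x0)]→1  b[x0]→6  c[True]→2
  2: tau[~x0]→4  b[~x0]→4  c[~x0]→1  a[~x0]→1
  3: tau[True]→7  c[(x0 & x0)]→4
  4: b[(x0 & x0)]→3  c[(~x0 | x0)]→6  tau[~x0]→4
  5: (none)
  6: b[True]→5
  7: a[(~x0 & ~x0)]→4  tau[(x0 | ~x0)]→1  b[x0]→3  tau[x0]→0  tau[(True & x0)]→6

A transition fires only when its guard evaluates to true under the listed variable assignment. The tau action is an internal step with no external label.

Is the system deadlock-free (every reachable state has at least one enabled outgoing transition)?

Answer: DEADLOCK at state 2

Working:
Reach set: {0,1,2,3,4,5,6,7}
  0: tau→1  tau→4  [2 out]
  1: b→6  c→2  tau→1  [3 out]
  2: ∅  [STUCK]
  3: c→4  tau→7  [2 out]
  4: b→3  c→6  [2 out]
  5: ∅  [STUCK]
  6: b→5  [1 out]
  7: b→3  tau→0  tau→1  tau→6  [4 out]
Path to 2: tau·c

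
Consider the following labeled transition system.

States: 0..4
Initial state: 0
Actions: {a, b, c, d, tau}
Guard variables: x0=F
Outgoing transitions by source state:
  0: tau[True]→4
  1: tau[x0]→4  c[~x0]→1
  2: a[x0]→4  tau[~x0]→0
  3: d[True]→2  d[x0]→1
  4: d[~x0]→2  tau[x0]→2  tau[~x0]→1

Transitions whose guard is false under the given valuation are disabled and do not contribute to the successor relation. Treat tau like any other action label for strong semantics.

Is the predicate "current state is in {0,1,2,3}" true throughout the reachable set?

Allowed set {0,1,2,3}
Reach set: {0,1,2,4}
  0: ✓
  1: ✓
  2: ✓
  4: VIOLATES
reach 4 via tau — violates

Answer: INVARIANT VIOLATED at state 4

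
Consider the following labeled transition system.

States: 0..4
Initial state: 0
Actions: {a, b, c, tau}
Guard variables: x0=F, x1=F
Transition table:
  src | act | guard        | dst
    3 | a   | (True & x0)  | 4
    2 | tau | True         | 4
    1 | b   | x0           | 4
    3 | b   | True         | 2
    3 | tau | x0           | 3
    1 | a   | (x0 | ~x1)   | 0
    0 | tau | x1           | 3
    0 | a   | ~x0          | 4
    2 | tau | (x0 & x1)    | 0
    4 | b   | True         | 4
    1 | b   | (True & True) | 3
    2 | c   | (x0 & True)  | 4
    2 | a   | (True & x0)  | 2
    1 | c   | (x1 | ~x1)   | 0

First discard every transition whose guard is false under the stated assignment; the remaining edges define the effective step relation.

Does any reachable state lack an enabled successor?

Reachable = {0,4}
  0: a→4  [deg 1]
  4: b→4  [deg 1]

Answer: DEADLOCK-FREE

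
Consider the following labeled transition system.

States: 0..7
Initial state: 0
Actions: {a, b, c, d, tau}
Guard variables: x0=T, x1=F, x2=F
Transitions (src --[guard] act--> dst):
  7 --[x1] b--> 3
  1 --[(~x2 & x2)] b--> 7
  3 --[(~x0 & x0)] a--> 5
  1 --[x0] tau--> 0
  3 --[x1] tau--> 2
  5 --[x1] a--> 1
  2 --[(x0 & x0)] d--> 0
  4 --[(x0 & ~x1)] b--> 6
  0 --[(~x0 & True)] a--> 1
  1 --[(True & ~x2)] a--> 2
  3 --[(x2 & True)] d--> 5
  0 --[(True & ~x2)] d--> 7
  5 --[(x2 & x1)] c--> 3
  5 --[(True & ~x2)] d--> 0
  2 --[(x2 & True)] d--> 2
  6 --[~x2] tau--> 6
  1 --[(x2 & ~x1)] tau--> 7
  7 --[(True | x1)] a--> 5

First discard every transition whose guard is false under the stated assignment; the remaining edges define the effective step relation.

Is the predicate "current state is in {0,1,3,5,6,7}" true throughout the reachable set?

Inv-set: {0,1,3,5,6,7}
Reach set: {0,5,7}
  0: ok
  5: ok
  7: ok

Answer: INVARIANT HOLDS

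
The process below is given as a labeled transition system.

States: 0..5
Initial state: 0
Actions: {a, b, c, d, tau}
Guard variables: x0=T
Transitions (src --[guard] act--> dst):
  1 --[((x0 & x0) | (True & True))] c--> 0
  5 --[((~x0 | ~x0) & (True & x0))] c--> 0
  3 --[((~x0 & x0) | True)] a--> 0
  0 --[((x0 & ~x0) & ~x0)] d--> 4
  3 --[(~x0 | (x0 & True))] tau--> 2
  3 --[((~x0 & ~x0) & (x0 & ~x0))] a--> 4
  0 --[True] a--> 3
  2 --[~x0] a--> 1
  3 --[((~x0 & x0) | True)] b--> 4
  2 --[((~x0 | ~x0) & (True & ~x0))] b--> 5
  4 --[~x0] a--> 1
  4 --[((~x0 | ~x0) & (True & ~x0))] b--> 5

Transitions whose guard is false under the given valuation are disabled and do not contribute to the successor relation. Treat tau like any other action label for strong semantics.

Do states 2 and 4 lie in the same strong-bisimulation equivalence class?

Refine partition for ~:
  round 0: {{0,1,2,3,4,5}}
  round 1: {{0},{1},{2,4,5},{3}}
4 equivalence class(es) (converged in 2)
class of 2: {2,4,5}; class of 4: {2,4,5}

Answer: BISIMILAR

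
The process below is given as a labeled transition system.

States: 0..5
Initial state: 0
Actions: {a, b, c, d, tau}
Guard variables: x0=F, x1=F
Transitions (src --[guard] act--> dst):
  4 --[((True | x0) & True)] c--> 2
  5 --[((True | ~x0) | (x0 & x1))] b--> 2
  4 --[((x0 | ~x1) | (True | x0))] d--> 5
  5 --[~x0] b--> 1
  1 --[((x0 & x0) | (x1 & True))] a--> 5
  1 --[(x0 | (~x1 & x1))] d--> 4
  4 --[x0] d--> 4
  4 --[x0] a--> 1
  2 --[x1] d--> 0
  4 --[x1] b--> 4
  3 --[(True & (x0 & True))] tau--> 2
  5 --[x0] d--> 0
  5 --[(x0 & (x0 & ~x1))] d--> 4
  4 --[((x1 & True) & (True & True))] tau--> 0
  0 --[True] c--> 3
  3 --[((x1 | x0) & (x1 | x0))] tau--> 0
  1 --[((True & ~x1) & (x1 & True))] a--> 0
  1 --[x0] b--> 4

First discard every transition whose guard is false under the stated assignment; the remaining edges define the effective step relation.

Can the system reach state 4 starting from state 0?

After dropping false guards: 5 live edges.
L0 = {0}
L1 = {3}  cumulative {0,3}
Reach set: {0,3}

Answer: UNREACHABLE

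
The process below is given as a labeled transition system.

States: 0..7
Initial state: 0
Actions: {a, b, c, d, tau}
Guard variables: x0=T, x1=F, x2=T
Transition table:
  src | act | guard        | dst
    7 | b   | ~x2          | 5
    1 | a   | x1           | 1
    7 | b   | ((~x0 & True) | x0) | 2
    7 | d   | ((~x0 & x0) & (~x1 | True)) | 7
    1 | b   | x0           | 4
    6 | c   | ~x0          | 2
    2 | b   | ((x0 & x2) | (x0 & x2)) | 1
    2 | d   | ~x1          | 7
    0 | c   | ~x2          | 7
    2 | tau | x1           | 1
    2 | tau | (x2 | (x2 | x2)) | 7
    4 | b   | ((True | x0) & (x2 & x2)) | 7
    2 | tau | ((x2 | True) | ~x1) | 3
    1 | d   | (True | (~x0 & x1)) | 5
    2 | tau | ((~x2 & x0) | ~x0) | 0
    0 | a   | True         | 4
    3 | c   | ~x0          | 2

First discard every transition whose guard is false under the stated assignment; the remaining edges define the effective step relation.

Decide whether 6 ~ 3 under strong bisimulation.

Refine partition for ~:
  π0 = {{0,1,2,3,4,5,6,7}}
  π1 = {{0},{1},{2},{3,5,6},{4,7}}
  π2 = {{0},{1},{2},{3,5,6},{4},{7}}
6 equivalence class(es) (converged in 3)
class of 6: {3,5,6}; class of 3: {3,5,6}

Answer: BISIMILAR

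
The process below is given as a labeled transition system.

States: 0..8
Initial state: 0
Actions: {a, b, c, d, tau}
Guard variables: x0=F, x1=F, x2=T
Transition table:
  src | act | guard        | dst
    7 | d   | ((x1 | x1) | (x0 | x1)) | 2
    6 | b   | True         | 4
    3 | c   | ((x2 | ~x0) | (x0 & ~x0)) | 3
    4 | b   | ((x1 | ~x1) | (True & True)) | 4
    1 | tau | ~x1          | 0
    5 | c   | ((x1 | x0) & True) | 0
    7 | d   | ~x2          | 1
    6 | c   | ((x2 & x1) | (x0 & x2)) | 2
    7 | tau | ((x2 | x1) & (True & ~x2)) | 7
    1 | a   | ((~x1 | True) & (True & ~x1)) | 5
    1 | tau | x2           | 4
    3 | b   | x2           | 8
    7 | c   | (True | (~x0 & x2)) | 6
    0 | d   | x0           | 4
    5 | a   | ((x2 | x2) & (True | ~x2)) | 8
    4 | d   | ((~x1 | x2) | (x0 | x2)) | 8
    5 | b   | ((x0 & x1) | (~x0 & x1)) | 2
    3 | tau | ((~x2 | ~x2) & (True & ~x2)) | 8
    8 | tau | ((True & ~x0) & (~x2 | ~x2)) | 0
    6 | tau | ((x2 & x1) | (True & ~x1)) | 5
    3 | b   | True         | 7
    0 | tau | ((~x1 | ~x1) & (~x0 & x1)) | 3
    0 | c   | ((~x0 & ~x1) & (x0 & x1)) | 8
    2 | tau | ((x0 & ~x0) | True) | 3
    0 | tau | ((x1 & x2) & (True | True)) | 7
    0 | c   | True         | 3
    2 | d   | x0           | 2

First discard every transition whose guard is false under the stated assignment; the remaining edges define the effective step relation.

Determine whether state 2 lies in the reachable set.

Answer: UNREACHABLE

Working:
Guard filter leaves 14 enabled edge(s).
depth 0: {0}
depth 1: {3}  total {0,3}
depth 2: {7,8}  total {0,3,7,8}
depth 3: {6}  total {0,3,6,7,8}
depth 4: {4,5}  total {0,3,4,5,6,7,8}
Reachable = {0,3,4,5,6,7,8}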